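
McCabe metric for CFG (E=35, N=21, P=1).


Formula: V(G) = E - N + 2P
V(G) = 35 - 21 + 2*1
V(G) = 14 + 2
V(G) = 16

16


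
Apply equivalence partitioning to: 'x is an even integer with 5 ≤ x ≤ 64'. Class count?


Constraint: even integers in [5, 64]
Class 1: x < 5 — out-of-range invalid
Class 2: x in [5,64] but odd — wrong type invalid
Class 3: x in [5,64] and even — valid
Class 4: x > 64 — out-of-range invalid
Total equivalence classes: 4

4 equivalence classes


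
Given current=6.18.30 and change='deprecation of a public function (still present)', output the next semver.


Current: 6.18.30
Change category: 'deprecation of a public function (still present)' → minor bump
SemVer rule: minor bump → increment MINOR, reset PATCH to 0 (MAJOR unchanged)
New: 6.19.0

6.19.0


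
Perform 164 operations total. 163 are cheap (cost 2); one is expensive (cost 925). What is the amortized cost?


Formula: Amortized cost = Total cost / Operations
Total cost = (163 * 2) + (1 * 925)
Total cost = 326 + 925 = 1251
Amortized = 1251 / 164 = 7.628

7.628


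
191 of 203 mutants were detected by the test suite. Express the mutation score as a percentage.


Mutation score = killed / total * 100
Mutation score = 191 / 203 * 100
Mutation score = 94.09%

94.09%


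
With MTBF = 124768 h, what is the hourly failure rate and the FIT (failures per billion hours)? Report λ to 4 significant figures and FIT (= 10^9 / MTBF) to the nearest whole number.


Formula: λ = 1 / MTBF; FIT = λ × 1e9 = 1e9 / MTBF
λ = 1 / 124768 ≈ 8.015e-06 failures/hour
FIT = 1e9 / 124768 ≈ 8015 failures per 1e9 hours (nearest whole number)

λ = 8.015e-06 /h, FIT = 8015


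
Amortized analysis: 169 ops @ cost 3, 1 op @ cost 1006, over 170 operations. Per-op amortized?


Formula: Amortized cost = Total cost / Operations
Total cost = (169 * 3) + (1 * 1006)
Total cost = 507 + 1006 = 1513
Amortized = 1513 / 170 = 8.9

8.9


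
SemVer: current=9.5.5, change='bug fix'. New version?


Current: 9.5.5
Change category: 'bug fix' → patch bump
SemVer rule: patch bump → increment PATCH (MAJOR and MINOR unchanged)
New: 9.5.6

9.5.6


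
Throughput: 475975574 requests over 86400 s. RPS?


Formula: throughput = requests / seconds
throughput = 475975574 / 86400
throughput = 5508.98 requests/second

5508.98 requests/second


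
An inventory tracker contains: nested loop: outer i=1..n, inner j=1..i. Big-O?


Reasoning: triangle: n(n+1)/2 ~ n^2/2
Complexity: O(n^2)

O(n^2)


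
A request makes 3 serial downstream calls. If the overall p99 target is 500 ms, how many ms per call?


Formula: per_stage = total_budget / stages
per_stage = 500 / 3
per_stage = 166.67 ms

166.67 ms


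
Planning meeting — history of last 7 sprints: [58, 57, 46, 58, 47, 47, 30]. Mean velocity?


Formula: Avg velocity = Total points / Number of sprints
Points: [58, 57, 46, 58, 47, 47, 30]
Sum = 58 + 57 + 46 + 58 + 47 + 47 + 30 = 343
Avg velocity = 343 / 7 = 49.0 points/sprint

49.0 points/sprint


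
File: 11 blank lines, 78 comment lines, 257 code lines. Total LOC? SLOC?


Total LOC = blank + comment + code
Total LOC = 11 + 78 + 257 = 346
SLOC (source only) = code = 257

Total LOC: 346, SLOC: 257


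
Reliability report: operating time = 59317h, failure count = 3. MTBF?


Formula: MTBF = Total operating time / Number of failures
MTBF = 59317 / 3
MTBF = 19772.33 hours

19772.33 hours


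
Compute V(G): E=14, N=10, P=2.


Formula: V(G) = E - N + 2P
V(G) = 14 - 10 + 2*2
V(G) = 4 + 4
V(G) = 8

8


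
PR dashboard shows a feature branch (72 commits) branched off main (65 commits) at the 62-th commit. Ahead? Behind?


Common ancestor: commit #62
feature commits after divergence: 72 - 62 = 10
main commits after divergence: 65 - 62 = 3
feature is 10 commits ahead of main
main is 3 commits ahead of feature

feature ahead: 10, main ahead: 3


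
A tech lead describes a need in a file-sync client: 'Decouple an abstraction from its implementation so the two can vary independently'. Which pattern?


This matches the Bridge pattern

Bridge


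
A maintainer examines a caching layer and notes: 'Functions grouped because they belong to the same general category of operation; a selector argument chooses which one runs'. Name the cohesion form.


Reasoning: Grouped by category of activity, not by data or sequence
Type: Logical cohesion

Logical cohesion


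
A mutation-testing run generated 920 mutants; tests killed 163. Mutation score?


Mutation score = killed / total * 100
Mutation score = 163 / 920 * 100
Mutation score = 17.72%

17.72%


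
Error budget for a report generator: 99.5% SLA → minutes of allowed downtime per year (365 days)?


Formula: allowed downtime = period * (100 - SLA) / 100
Period (year (365 days)) = 525600 minutes
Unavailability fraction = (100 - 99.5) / 100
Allowed downtime = 525600 * (100 - 99.5) / 100
Allowed downtime = 2628.0 minutes

2628.0 minutes


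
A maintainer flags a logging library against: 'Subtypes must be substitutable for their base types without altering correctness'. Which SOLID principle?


This describes the Liskov Substitution Principle (LSP)

Liskov Substitution Principle (LSP)


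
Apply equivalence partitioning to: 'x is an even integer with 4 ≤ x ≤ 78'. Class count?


Constraint: even integers in [4, 78]
Class 1: x < 4 — out-of-range invalid
Class 2: x in [4,78] but odd — wrong type invalid
Class 3: x in [4,78] and even — valid
Class 4: x > 78 — out-of-range invalid
Total equivalence classes: 4

4 equivalence classes


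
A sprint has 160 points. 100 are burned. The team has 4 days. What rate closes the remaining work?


Formula: Required rate = Remaining points / Days left
Remaining = 160 - 100 = 60 points
Required rate = 60 / 4 = 15.0 points/day

15.0 points/day


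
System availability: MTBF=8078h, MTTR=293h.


Availability = MTBF / (MTBF + MTTR)
Availability = 8078 / (8078 + 293)
Availability = 8078 / 8371
Availability = 96.4998%

96.4998%


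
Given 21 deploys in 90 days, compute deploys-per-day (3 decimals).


Formula: deployments per day = releases / days
= 21 / 90
= 0.233 deploys/day
(equivalently, 1.63 deploys/week)

0.233 deploys/day


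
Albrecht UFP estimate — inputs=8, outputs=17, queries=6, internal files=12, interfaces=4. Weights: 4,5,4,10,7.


UFP = EI*4 + EO*5 + EQ*4 + ILF*10 + EIF*7
UFP = 8*4 + 17*5 + 6*4 + 12*10 + 4*7
UFP = 32 + 85 + 24 + 120 + 28
UFP = 289

289


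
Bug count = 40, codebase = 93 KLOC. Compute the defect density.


Defect density = defects / KLOC
Defect density = 40 / 93
Defect density = 0.43 defects/KLOC

0.43 defects/KLOC


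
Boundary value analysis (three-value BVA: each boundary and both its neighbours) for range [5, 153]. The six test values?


Range: [5, 153]
Boundaries: just below min, min, min+1, max-1, max, just above max
Values: [4, 5, 6, 152, 153, 154]

[4, 5, 6, 152, 153, 154]


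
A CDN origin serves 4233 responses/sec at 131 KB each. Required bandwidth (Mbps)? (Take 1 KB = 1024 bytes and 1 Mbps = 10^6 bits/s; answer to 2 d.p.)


Formula: Mbps = payload_bytes * RPS * 8 / 1e6
Payload per request = 131 KB = 131 * 1024 = 134144 bytes
Total bytes/sec = 134144 * 4233 = 567831552
Total bits/sec = 567831552 * 8 = 4542652416
Mbps = 4542652416 / 1e6 = 4542.65

4542.65 Mbps


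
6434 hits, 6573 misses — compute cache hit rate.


Formula: hit rate = hits / (hits + misses) * 100
hit rate = 6434 / (6434 + 6573) * 100
hit rate = 6434 / 13007 * 100
hit rate = 49.47%

49.47%


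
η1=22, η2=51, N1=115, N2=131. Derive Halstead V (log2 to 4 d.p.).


Formula: V = N * log2(η), where N = N1 + N2 and η = η1 + η2
η = 22 + 51 = 73
N = 115 + 131 = 246
log2(73) ≈ 6.1898
V = 246 * 6.1898 = 1522.69

1522.69


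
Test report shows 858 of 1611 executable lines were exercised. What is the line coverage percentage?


Coverage = covered / total * 100
Coverage = 858 / 1611 * 100
Coverage = 53.26%

53.26%


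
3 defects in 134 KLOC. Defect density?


Defect density = defects / KLOC
Defect density = 3 / 134
Defect density = 0.022 defects/KLOC

0.022 defects/KLOC


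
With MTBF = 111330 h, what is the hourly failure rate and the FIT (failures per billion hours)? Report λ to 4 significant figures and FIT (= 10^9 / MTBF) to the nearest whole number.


Formula: λ = 1 / MTBF; FIT = λ × 1e9 = 1e9 / MTBF
λ = 1 / 111330 ≈ 8.982e-06 failures/hour
FIT = 1e9 / 111330 ≈ 8982 failures per 1e9 hours (nearest whole number)

λ = 8.982e-06 /h, FIT = 8982


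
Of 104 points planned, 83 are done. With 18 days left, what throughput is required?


Formula: Required rate = Remaining points / Days left
Remaining = 104 - 83 = 21 points
Required rate = 21 / 18 = 1.17 points/day

1.17 points/day


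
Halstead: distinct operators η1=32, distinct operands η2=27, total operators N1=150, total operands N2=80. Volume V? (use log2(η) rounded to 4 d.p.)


Formula: V = N * log2(η), where N = N1 + N2 and η = η1 + η2
η = 32 + 27 = 59
N = 150 + 80 = 230
log2(59) ≈ 5.8826
V = 230 * 5.8826 = 1353.00

1353.00


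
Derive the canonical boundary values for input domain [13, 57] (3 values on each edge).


Range: [13, 57]
Boundaries: just below min, min, min+1, max-1, max, just above max
Values: [12, 13, 14, 56, 57, 58]

[12, 13, 14, 56, 57, 58]


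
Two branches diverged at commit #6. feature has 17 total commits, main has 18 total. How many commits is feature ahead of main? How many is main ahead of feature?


Common ancestor: commit #6
feature commits after divergence: 17 - 6 = 11
main commits after divergence: 18 - 6 = 12
feature is 11 commits ahead of main
main is 12 commits ahead of feature

feature ahead: 11, main ahead: 12


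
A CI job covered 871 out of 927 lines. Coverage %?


Coverage = covered / total * 100
Coverage = 871 / 927 * 100
Coverage = 93.96%

93.96%


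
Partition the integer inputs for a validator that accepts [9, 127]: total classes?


Valid range: [9, 127]
Class 1: x < 9 — invalid
Class 2: 9 ≤ x ≤ 127 — valid
Class 3: x > 127 — invalid
Total equivalence classes: 3

3 equivalence classes


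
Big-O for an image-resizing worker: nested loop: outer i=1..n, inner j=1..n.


Reasoning: n iterations times n iterations
Complexity: O(n^2)

O(n^2)


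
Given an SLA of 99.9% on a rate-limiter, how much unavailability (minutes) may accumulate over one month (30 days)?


Formula: allowed downtime = period * (100 - SLA) / 100
Period (month (30 days)) = 43200 minutes
Unavailability fraction = (100 - 99.9) / 100
Allowed downtime = 43200 * (100 - 99.9) / 100
Allowed downtime = 43.2 minutes

43.2 minutes


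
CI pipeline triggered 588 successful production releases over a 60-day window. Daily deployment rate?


Formula: deployments per day = releases / days
= 588 / 60
= 9.8 deploys/day
(equivalently, 68.6 deploys/week)

9.8 deploys/day


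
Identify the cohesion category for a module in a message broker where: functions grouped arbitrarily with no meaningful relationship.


Reasoning: Worst: random grouping
Type: Coincidental cohesion

Coincidental cohesion


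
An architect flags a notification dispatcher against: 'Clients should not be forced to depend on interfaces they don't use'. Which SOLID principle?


This describes the Interface Segregation Principle (ISP)

Interface Segregation Principle (ISP)


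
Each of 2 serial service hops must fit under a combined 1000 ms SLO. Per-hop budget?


Formula: per_stage = total_budget / stages
per_stage = 1000 / 2
per_stage = 500.0 ms

500.0 ms


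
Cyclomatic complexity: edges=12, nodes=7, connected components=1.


Formula: V(G) = E - N + 2P
V(G) = 12 - 7 + 2*1
V(G) = 5 + 2
V(G) = 7

7


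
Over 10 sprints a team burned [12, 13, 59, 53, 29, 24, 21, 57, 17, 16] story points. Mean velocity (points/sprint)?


Formula: Avg velocity = Total points / Number of sprints
Points: [12, 13, 59, 53, 29, 24, 21, 57, 17, 16]
Sum = 12 + 13 + 59 + 53 + 29 + 24 + 21 + 57 + 17 + 16 = 301
Avg velocity = 301 / 10 = 30.1 points/sprint

30.1 points/sprint


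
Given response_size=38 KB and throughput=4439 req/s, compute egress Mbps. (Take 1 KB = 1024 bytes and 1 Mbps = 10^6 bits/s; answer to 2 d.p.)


Formula: Mbps = payload_bytes * RPS * 8 / 1e6
Payload per request = 38 KB = 38 * 1024 = 38912 bytes
Total bytes/sec = 38912 * 4439 = 172730368
Total bits/sec = 172730368 * 8 = 1381842944
Mbps = 1381842944 / 1e6 = 1381.84

1381.84 Mbps


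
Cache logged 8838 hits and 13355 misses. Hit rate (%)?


Formula: hit rate = hits / (hits + misses) * 100
hit rate = 8838 / (8838 + 13355) * 100
hit rate = 8838 / 22193 * 100
hit rate = 39.82%

39.82%


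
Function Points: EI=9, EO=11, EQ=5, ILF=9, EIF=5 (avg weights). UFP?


UFP = EI*4 + EO*5 + EQ*4 + ILF*10 + EIF*7
UFP = 9*4 + 11*5 + 5*4 + 9*10 + 5*7
UFP = 36 + 55 + 20 + 90 + 35
UFP = 236

236


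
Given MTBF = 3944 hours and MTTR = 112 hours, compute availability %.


Availability = MTBF / (MTBF + MTTR)
Availability = 3944 / (3944 + 112)
Availability = 3944 / 4056
Availability = 97.2387%

97.2387%


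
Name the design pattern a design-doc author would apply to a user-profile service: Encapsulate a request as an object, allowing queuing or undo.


This matches the Command pattern

Command


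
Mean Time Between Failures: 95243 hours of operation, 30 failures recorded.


Formula: MTBF = Total operating time / Number of failures
MTBF = 95243 / 30
MTBF = 3174.77 hours

3174.77 hours


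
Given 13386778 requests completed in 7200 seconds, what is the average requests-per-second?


Formula: throughput = requests / seconds
throughput = 13386778 / 7200
throughput = 1859.27 requests/second

1859.27 requests/second


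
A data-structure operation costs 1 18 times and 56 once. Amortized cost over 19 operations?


Formula: Amortized cost = Total cost / Operations
Total cost = (18 * 1) + (1 * 56)
Total cost = 18 + 56 = 74
Amortized = 74 / 19 = 3.8947

3.8947


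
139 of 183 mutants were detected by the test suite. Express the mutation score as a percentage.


Mutation score = killed / total * 100
Mutation score = 139 / 183 * 100
Mutation score = 75.96%

75.96%


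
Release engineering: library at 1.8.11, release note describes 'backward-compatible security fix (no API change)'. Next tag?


Current: 1.8.11
Change category: 'backward-compatible security fix (no API change)' → patch bump
SemVer rule: patch bump → increment PATCH (MAJOR and MINOR unchanged)
New: 1.8.12

1.8.12


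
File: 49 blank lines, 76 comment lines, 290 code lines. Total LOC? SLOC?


Total LOC = blank + comment + code
Total LOC = 49 + 76 + 290 = 415
SLOC (source only) = code = 290

Total LOC: 415, SLOC: 290


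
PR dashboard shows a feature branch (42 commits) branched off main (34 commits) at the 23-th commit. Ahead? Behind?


Common ancestor: commit #23
feature commits after divergence: 42 - 23 = 19
main commits after divergence: 34 - 23 = 11
feature is 19 commits ahead of main
main is 11 commits ahead of feature

feature ahead: 19, main ahead: 11


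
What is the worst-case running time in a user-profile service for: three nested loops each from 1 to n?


Reasoning: three levels of nesting over n
Complexity: O(n^3)

O(n^3)


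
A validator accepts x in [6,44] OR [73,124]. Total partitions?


Valid ranges: [6,44] and [73,124]
Class 1: x < 6 — invalid
Class 2: 6 ≤ x ≤ 44 — valid
Class 3: 44 < x < 73 — invalid (gap between ranges)
Class 4: 73 ≤ x ≤ 124 — valid
Class 5: x > 124 — invalid
Total equivalence classes: 5

5 equivalence classes


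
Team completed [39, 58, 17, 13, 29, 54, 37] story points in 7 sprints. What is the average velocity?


Formula: Avg velocity = Total points / Number of sprints
Points: [39, 58, 17, 13, 29, 54, 37]
Sum = 39 + 58 + 17 + 13 + 29 + 54 + 37 = 247
Avg velocity = 247 / 7 = 35.29 points/sprint

35.29 points/sprint


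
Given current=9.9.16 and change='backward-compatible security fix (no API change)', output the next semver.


Current: 9.9.16
Change category: 'backward-compatible security fix (no API change)' → patch bump
SemVer rule: patch bump → increment PATCH (MAJOR and MINOR unchanged)
New: 9.9.17

9.9.17


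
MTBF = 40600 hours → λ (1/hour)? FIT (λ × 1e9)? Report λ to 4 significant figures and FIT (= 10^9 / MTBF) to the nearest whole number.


Formula: λ = 1 / MTBF; FIT = λ × 1e9 = 1e9 / MTBF
λ = 1 / 40600 ≈ 2.463e-05 failures/hour
FIT = 1e9 / 40600 ≈ 24631 failures per 1e9 hours (nearest whole number)

λ = 2.463e-05 /h, FIT = 24631


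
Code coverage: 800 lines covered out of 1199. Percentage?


Coverage = covered / total * 100
Coverage = 800 / 1199 * 100
Coverage = 66.72%

66.72%


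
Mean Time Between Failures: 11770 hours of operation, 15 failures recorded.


Formula: MTBF = Total operating time / Number of failures
MTBF = 11770 / 15
MTBF = 784.67 hours

784.67 hours


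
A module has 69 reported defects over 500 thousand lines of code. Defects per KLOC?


Defect density = defects / KLOC
Defect density = 69 / 500
Defect density = 0.138 defects/KLOC

0.138 defects/KLOC


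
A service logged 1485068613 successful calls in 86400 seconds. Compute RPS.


Formula: throughput = requests / seconds
throughput = 1485068613 / 86400
throughput = 17188.29 requests/second

17188.29 requests/second


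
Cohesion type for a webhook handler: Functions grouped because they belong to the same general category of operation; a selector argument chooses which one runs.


Reasoning: Grouped by category of activity, not by data or sequence
Type: Logical cohesion

Logical cohesion


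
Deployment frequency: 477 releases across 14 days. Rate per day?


Formula: deployments per day = releases / days
= 477 / 14
= 34.071 deploys/day
(equivalently, 238.5 deploys/week)

34.071 deploys/day


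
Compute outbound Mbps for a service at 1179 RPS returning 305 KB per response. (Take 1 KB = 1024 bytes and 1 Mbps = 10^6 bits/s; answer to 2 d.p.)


Formula: Mbps = payload_bytes * RPS * 8 / 1e6
Payload per request = 305 KB = 305 * 1024 = 312320 bytes
Total bytes/sec = 312320 * 1179 = 368225280
Total bits/sec = 368225280 * 8 = 2945802240
Mbps = 2945802240 / 1e6 = 2945.8

2945.8 Mbps


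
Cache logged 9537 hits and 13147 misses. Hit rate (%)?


Formula: hit rate = hits / (hits + misses) * 100
hit rate = 9537 / (9537 + 13147) * 100
hit rate = 9537 / 22684 * 100
hit rate = 42.04%

42.04%


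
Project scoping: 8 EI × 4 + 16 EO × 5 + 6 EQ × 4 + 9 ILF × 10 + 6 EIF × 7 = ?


UFP = EI*4 + EO*5 + EQ*4 + ILF*10 + EIF*7
UFP = 8*4 + 16*5 + 6*4 + 9*10 + 6*7
UFP = 32 + 80 + 24 + 90 + 42
UFP = 268

268


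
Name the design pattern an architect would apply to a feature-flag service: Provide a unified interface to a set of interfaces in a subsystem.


This matches the Facade pattern

Facade


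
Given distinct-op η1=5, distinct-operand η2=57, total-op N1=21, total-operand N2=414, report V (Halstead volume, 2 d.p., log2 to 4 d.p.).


Formula: V = N * log2(η), where N = N1 + N2 and η = η1 + η2
η = 5 + 57 = 62
N = 21 + 414 = 435
log2(62) ≈ 5.9542
V = 435 * 5.9542 = 2590.08

2590.08


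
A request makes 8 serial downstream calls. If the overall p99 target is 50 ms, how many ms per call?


Formula: per_stage = total_budget / stages
per_stage = 50 / 8
per_stage = 6.25 ms

6.25 ms


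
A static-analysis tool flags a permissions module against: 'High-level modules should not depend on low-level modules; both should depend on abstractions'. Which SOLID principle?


This describes the Dependency Inversion Principle (DIP)

Dependency Inversion Principle (DIP)


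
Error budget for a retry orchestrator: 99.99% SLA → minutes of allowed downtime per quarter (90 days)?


Formula: allowed downtime = period * (100 - SLA) / 100
Period (quarter (90 days)) = 129600 minutes
Unavailability fraction = (100 - 99.99) / 100
Allowed downtime = 129600 * (100 - 99.99) / 100
Allowed downtime = 12.96 minutes

12.96 minutes


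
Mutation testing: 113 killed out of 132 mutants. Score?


Mutation score = killed / total * 100
Mutation score = 113 / 132 * 100
Mutation score = 85.61%

85.61%


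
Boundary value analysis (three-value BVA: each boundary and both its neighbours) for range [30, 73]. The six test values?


Range: [30, 73]
Boundaries: just below min, min, min+1, max-1, max, just above max
Values: [29, 30, 31, 72, 73, 74]

[29, 30, 31, 72, 73, 74]


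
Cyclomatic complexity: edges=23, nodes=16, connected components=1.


Formula: V(G) = E - N + 2P
V(G) = 23 - 16 + 2*1
V(G) = 7 + 2
V(G) = 9

9


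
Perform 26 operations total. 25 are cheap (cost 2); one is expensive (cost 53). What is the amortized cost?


Formula: Amortized cost = Total cost / Operations
Total cost = (25 * 2) + (1 * 53)
Total cost = 50 + 53 = 103
Amortized = 103 / 26 = 3.9615

3.9615


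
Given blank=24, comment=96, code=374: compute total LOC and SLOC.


Total LOC = blank + comment + code
Total LOC = 24 + 96 + 374 = 494
SLOC (source only) = code = 374

Total LOC: 494, SLOC: 374


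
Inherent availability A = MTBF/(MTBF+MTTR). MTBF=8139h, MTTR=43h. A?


Availability = MTBF / (MTBF + MTTR)
Availability = 8139 / (8139 + 43)
Availability = 8139 / 8182
Availability = 99.4745%

99.4745%


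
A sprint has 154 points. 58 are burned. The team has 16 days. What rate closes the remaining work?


Formula: Required rate = Remaining points / Days left
Remaining = 154 - 58 = 96 points
Required rate = 96 / 16 = 6.0 points/day

6.0 points/day


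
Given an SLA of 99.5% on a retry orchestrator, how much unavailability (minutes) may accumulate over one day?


Formula: allowed downtime = period * (100 - SLA) / 100
Period (day) = 1440 minutes
Unavailability fraction = (100 - 99.5) / 100
Allowed downtime = 1440 * (100 - 99.5) / 100
Allowed downtime = 7.2 minutes

7.2 minutes


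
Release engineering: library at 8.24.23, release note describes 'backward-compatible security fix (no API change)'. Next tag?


Current: 8.24.23
Change category: 'backward-compatible security fix (no API change)' → patch bump
SemVer rule: patch bump → increment PATCH (MAJOR and MINOR unchanged)
New: 8.24.24

8.24.24


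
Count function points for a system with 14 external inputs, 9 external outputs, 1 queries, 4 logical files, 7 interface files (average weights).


UFP = EI*4 + EO*5 + EQ*4 + ILF*10 + EIF*7
UFP = 14*4 + 9*5 + 1*4 + 4*10 + 7*7
UFP = 56 + 45 + 4 + 40 + 49
UFP = 194

194


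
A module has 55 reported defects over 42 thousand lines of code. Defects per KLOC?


Defect density = defects / KLOC
Defect density = 55 / 42
Defect density = 1.31 defects/KLOC

1.31 defects/KLOC


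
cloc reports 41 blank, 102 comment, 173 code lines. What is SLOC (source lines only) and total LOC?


Total LOC = blank + comment + code
Total LOC = 41 + 102 + 173 = 316
SLOC (source only) = code = 173

Total LOC: 316, SLOC: 173


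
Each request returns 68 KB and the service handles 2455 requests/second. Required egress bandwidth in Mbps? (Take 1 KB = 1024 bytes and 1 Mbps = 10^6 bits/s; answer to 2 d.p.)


Formula: Mbps = payload_bytes * RPS * 8 / 1e6
Payload per request = 68 KB = 68 * 1024 = 69632 bytes
Total bytes/sec = 69632 * 2455 = 170946560
Total bits/sec = 170946560 * 8 = 1367572480
Mbps = 1367572480 / 1e6 = 1367.57

1367.57 Mbps


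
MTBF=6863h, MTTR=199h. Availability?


Availability = MTBF / (MTBF + MTTR)
Availability = 6863 / (6863 + 199)
Availability = 6863 / 7062
Availability = 97.1821%

97.1821%


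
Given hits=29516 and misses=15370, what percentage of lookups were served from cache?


Formula: hit rate = hits / (hits + misses) * 100
hit rate = 29516 / (29516 + 15370) * 100
hit rate = 29516 / 44886 * 100
hit rate = 65.76%

65.76%


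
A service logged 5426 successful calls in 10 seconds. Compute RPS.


Formula: throughput = requests / seconds
throughput = 5426 / 10
throughput = 542.6 requests/second

542.6 requests/second


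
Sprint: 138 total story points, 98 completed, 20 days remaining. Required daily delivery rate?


Formula: Required rate = Remaining points / Days left
Remaining = 138 - 98 = 40 points
Required rate = 40 / 20 = 2.0 points/day

2.0 points/day


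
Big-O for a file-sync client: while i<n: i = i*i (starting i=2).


Reasoning: squaring drives double-exponential growth; iterations ~ log log n
Complexity: O(log log n)

O(log log n)


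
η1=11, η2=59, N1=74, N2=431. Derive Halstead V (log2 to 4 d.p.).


Formula: V = N * log2(η), where N = N1 + N2 and η = η1 + η2
η = 11 + 59 = 70
N = 74 + 431 = 505
log2(70) ≈ 6.1293
V = 505 * 6.1293 = 3095.30

3095.30


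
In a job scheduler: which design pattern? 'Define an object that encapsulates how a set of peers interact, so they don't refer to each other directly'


This matches the Mediator pattern

Mediator


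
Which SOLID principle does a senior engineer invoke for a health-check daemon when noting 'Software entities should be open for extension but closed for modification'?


This describes the Open/Closed Principle (OCP)

Open/Closed Principle (OCP)


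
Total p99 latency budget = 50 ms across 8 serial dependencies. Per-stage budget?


Formula: per_stage = total_budget / stages
per_stage = 50 / 8
per_stage = 6.25 ms

6.25 ms


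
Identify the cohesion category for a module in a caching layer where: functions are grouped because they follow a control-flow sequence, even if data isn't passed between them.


Reasoning: Grouped by order of execution within a routine, not by data flow
Type: Procedural cohesion

Procedural cohesion


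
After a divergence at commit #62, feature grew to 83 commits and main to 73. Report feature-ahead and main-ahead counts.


Common ancestor: commit #62
feature commits after divergence: 83 - 62 = 21
main commits after divergence: 73 - 62 = 11
feature is 21 commits ahead of main
main is 11 commits ahead of feature

feature ahead: 21, main ahead: 11


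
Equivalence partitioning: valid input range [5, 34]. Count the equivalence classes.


Valid range: [5, 34]
Class 1: x < 5 — invalid
Class 2: 5 ≤ x ≤ 34 — valid
Class 3: x > 34 — invalid
Total equivalence classes: 3

3 equivalence classes


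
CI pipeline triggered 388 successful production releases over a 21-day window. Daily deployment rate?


Formula: deployments per day = releases / days
= 388 / 21
= 18.476 deploys/day
(equivalently, 129.33 deploys/week)

18.476 deploys/day


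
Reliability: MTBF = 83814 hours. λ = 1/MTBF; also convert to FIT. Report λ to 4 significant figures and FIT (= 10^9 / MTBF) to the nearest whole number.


Formula: λ = 1 / MTBF; FIT = λ × 1e9 = 1e9 / MTBF
λ = 1 / 83814 ≈ 1.193e-05 failures/hour
FIT = 1e9 / 83814 ≈ 11931 failures per 1e9 hours (nearest whole number)

λ = 1.193e-05 /h, FIT = 11931


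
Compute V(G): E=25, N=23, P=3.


Formula: V(G) = E - N + 2P
V(G) = 25 - 23 + 2*3
V(G) = 2 + 6
V(G) = 8

8


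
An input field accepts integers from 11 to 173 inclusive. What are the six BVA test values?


Range: [11, 173]
Boundaries: just below min, min, min+1, max-1, max, just above max
Values: [10, 11, 12, 172, 173, 174]

[10, 11, 12, 172, 173, 174]


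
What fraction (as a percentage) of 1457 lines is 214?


Coverage = covered / total * 100
Coverage = 214 / 1457 * 100
Coverage = 14.69%

14.69%


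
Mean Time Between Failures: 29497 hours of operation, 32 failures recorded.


Formula: MTBF = Total operating time / Number of failures
MTBF = 29497 / 32
MTBF = 921.78 hours

921.78 hours


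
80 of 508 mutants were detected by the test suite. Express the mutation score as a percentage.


Mutation score = killed / total * 100
Mutation score = 80 / 508 * 100
Mutation score = 15.75%

15.75%


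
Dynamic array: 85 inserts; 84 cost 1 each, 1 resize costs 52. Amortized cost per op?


Formula: Amortized cost = Total cost / Operations
Total cost = (84 * 1) + (1 * 52)
Total cost = 84 + 52 = 136
Amortized = 136 / 85 = 1.6

1.6


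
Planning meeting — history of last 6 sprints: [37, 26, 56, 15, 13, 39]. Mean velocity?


Formula: Avg velocity = Total points / Number of sprints
Points: [37, 26, 56, 15, 13, 39]
Sum = 37 + 26 + 56 + 15 + 13 + 39 = 186
Avg velocity = 186 / 6 = 31.0 points/sprint

31.0 points/sprint


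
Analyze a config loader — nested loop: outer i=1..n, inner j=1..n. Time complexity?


Reasoning: n iterations times n iterations
Complexity: O(n^2)

O(n^2)


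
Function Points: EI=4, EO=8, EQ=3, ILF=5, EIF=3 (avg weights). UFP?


UFP = EI*4 + EO*5 + EQ*4 + ILF*10 + EIF*7
UFP = 4*4 + 8*5 + 3*4 + 5*10 + 3*7
UFP = 16 + 40 + 12 + 50 + 21
UFP = 139

139


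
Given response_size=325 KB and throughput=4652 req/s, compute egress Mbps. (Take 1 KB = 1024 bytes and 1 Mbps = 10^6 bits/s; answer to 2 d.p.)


Formula: Mbps = payload_bytes * RPS * 8 / 1e6
Payload per request = 325 KB = 325 * 1024 = 332800 bytes
Total bytes/sec = 332800 * 4652 = 1548185600
Total bits/sec = 1548185600 * 8 = 12385484800
Mbps = 12385484800 / 1e6 = 12385.48

12385.48 Mbps


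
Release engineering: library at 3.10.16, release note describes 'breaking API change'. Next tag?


Current: 3.10.16
Change category: 'breaking API change' → major bump
SemVer rule: major bump → increment MAJOR, reset MINOR and PATCH to 0
New: 4.0.0

4.0.0


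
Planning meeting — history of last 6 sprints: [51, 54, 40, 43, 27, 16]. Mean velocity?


Formula: Avg velocity = Total points / Number of sprints
Points: [51, 54, 40, 43, 27, 16]
Sum = 51 + 54 + 40 + 43 + 27 + 16 = 231
Avg velocity = 231 / 6 = 38.5 points/sprint

38.5 points/sprint


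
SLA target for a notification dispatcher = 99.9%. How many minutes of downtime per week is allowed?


Formula: allowed downtime = period * (100 - SLA) / 100
Period (week) = 10080 minutes
Unavailability fraction = (100 - 99.9) / 100
Allowed downtime = 10080 * (100 - 99.9) / 100
Allowed downtime = 10.08 minutes

10.08 minutes


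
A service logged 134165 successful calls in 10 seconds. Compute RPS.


Formula: throughput = requests / seconds
throughput = 134165 / 10
throughput = 13416.5 requests/second

13416.5 requests/second


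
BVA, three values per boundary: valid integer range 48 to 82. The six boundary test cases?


Range: [48, 82]
Boundaries: just below min, min, min+1, max-1, max, just above max
Values: [47, 48, 49, 81, 82, 83]

[47, 48, 49, 81, 82, 83]


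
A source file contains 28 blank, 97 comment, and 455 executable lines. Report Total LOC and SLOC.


Total LOC = blank + comment + code
Total LOC = 28 + 97 + 455 = 580
SLOC (source only) = code = 455

Total LOC: 580, SLOC: 455


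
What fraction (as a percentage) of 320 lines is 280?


Coverage = covered / total * 100
Coverage = 280 / 320 * 100
Coverage = 87.5%

87.5%


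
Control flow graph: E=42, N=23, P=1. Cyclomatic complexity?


Formula: V(G) = E - N + 2P
V(G) = 42 - 23 + 2*1
V(G) = 19 + 2
V(G) = 21

21


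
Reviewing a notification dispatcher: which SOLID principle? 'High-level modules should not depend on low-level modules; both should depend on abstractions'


This describes the Dependency Inversion Principle (DIP)

Dependency Inversion Principle (DIP)


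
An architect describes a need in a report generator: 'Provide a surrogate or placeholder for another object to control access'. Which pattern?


This matches the Proxy pattern

Proxy


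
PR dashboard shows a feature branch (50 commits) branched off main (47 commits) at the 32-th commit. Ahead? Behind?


Common ancestor: commit #32
feature commits after divergence: 50 - 32 = 18
main commits after divergence: 47 - 32 = 15
feature is 18 commits ahead of main
main is 15 commits ahead of feature

feature ahead: 18, main ahead: 15


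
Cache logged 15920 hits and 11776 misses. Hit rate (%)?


Formula: hit rate = hits / (hits + misses) * 100
hit rate = 15920 / (15920 + 11776) * 100
hit rate = 15920 / 27696 * 100
hit rate = 57.48%

57.48%


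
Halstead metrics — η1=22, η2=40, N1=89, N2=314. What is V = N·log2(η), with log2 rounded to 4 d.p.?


Formula: V = N * log2(η), where N = N1 + N2 and η = η1 + η2
η = 22 + 40 = 62
N = 89 + 314 = 403
log2(62) ≈ 5.9542
V = 403 * 5.9542 = 2399.54

2399.54


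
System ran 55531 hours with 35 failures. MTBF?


Formula: MTBF = Total operating time / Number of failures
MTBF = 55531 / 35
MTBF = 1586.6 hours

1586.6 hours


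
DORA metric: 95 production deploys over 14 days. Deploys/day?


Formula: deployments per day = releases / days
= 95 / 14
= 6.786 deploys/day
(equivalently, 47.5 deploys/week)

6.786 deploys/day


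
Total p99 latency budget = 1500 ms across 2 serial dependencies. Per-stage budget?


Formula: per_stage = total_budget / stages
per_stage = 1500 / 2
per_stage = 750.0 ms

750.0 ms


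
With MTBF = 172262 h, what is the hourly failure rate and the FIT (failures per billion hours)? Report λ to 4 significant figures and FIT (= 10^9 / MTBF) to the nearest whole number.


Formula: λ = 1 / MTBF; FIT = λ × 1e9 = 1e9 / MTBF
λ = 1 / 172262 ≈ 5.805e-06 failures/hour
FIT = 1e9 / 172262 ≈ 5805 failures per 1e9 hours (nearest whole number)

λ = 5.805e-06 /h, FIT = 5805


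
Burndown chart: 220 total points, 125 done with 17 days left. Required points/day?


Formula: Required rate = Remaining points / Days left
Remaining = 220 - 125 = 95 points
Required rate = 95 / 17 = 5.59 points/day

5.59 points/day


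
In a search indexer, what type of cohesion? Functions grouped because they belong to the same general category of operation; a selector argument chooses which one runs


Reasoning: Grouped by category of activity, not by data or sequence
Type: Logical cohesion

Logical cohesion


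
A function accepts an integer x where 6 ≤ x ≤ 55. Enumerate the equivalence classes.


Valid range: [6, 55]
Class 1: x < 6 — invalid
Class 2: 6 ≤ x ≤ 55 — valid
Class 3: x > 55 — invalid
Total equivalence classes: 3

3 equivalence classes


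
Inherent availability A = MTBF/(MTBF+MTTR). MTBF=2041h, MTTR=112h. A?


Availability = MTBF / (MTBF + MTTR)
Availability = 2041 / (2041 + 112)
Availability = 2041 / 2153
Availability = 94.798%

94.798%


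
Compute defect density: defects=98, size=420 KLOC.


Defect density = defects / KLOC
Defect density = 98 / 420
Defect density = 0.233 defects/KLOC

0.233 defects/KLOC


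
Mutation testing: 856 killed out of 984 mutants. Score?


Mutation score = killed / total * 100
Mutation score = 856 / 984 * 100
Mutation score = 86.99%

86.99%


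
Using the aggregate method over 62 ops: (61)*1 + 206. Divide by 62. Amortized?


Formula: Amortized cost = Total cost / Operations
Total cost = (61 * 1) + (1 * 206)
Total cost = 61 + 206 = 267
Amortized = 267 / 62 = 4.3065

4.3065


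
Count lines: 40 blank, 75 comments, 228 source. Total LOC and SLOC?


Total LOC = blank + comment + code
Total LOC = 40 + 75 + 228 = 343
SLOC (source only) = code = 228

Total LOC: 343, SLOC: 228


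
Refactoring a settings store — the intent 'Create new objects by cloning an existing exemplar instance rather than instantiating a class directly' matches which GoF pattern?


This matches the Prototype pattern

Prototype


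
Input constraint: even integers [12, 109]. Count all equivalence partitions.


Constraint: even integers in [12, 109]
Class 1: x < 12 — out-of-range invalid
Class 2: x in [12,109] but odd — wrong type invalid
Class 3: x in [12,109] and even — valid
Class 4: x > 109 — out-of-range invalid
Total equivalence classes: 4

4 equivalence classes


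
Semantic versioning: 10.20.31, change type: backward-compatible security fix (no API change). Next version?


Current: 10.20.31
Change category: 'backward-compatible security fix (no API change)' → patch bump
SemVer rule: patch bump → increment PATCH (MAJOR and MINOR unchanged)
New: 10.20.32

10.20.32


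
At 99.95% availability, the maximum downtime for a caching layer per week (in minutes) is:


Formula: allowed downtime = period * (100 - SLA) / 100
Period (week) = 10080 minutes
Unavailability fraction = (100 - 99.95) / 100
Allowed downtime = 10080 * (100 - 99.95) / 100
Allowed downtime = 5.04 minutes

5.04 minutes


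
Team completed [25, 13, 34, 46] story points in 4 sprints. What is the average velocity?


Formula: Avg velocity = Total points / Number of sprints
Points: [25, 13, 34, 46]
Sum = 25 + 13 + 34 + 46 = 118
Avg velocity = 118 / 4 = 29.5 points/sprint

29.5 points/sprint


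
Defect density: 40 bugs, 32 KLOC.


Defect density = defects / KLOC
Defect density = 40 / 32
Defect density = 1.25 defects/KLOC

1.25 defects/KLOC


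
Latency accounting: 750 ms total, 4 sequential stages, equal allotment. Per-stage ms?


Formula: per_stage = total_budget / stages
per_stage = 750 / 4
per_stage = 187.5 ms

187.5 ms


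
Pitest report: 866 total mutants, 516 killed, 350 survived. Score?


Mutation score = killed / total * 100
Mutation score = 516 / 866 * 100
Mutation score = 59.58%

59.58%


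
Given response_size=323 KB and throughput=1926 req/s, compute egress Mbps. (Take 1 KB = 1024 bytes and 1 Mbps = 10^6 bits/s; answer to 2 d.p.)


Formula: Mbps = payload_bytes * RPS * 8 / 1e6
Payload per request = 323 KB = 323 * 1024 = 330752 bytes
Total bytes/sec = 330752 * 1926 = 637028352
Total bits/sec = 637028352 * 8 = 5096226816
Mbps = 5096226816 / 1e6 = 5096.23

5096.23 Mbps


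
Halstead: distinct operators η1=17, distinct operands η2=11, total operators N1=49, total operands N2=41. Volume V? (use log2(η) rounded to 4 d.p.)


Formula: V = N * log2(η), where N = N1 + N2 and η = η1 + η2
η = 17 + 11 = 28
N = 49 + 41 = 90
log2(28) ≈ 4.8074
V = 90 * 4.8074 = 432.67

432.67


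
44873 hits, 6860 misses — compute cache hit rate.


Formula: hit rate = hits / (hits + misses) * 100
hit rate = 44873 / (44873 + 6860) * 100
hit rate = 44873 / 51733 * 100
hit rate = 86.74%

86.74%


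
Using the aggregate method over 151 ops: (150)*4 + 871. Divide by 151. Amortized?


Formula: Amortized cost = Total cost / Operations
Total cost = (150 * 4) + (1 * 871)
Total cost = 600 + 871 = 1471
Amortized = 1471 / 151 = 9.7417

9.7417


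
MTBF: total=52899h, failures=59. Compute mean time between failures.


Formula: MTBF = Total operating time / Number of failures
MTBF = 52899 / 59
MTBF = 896.59 hours

896.59 hours


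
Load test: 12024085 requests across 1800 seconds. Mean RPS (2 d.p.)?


Formula: throughput = requests / seconds
throughput = 12024085 / 1800
throughput = 6680.05 requests/second

6680.05 requests/second


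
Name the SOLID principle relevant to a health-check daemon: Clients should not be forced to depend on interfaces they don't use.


This describes the Interface Segregation Principle (ISP)

Interface Segregation Principle (ISP)


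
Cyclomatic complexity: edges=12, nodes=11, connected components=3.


Formula: V(G) = E - N + 2P
V(G) = 12 - 11 + 2*3
V(G) = 1 + 6
V(G) = 7

7


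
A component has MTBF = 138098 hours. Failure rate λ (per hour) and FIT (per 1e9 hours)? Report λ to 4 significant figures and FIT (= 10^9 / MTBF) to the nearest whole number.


Formula: λ = 1 / MTBF; FIT = λ × 1e9 = 1e9 / MTBF
λ = 1 / 138098 ≈ 7.241e-06 failures/hour
FIT = 1e9 / 138098 ≈ 7241 failures per 1e9 hours (nearest whole number)

λ = 7.241e-06 /h, FIT = 7241


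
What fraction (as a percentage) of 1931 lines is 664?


Coverage = covered / total * 100
Coverage = 664 / 1931 * 100
Coverage = 34.39%

34.39%
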